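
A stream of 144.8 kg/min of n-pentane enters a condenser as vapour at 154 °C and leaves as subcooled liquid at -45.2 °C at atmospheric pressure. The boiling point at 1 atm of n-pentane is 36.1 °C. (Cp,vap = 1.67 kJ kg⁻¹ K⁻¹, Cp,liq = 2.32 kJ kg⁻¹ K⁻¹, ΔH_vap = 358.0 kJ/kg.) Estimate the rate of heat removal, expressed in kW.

vapour 154→36.1 °C: -196.89 kJ/kg
condensation at 36.1 °C: -358 kJ/kg
liquid 36.1→-45.2 °C: -188.62 kJ/kg
Δh = -196.89 + -358 + -188.62 = -743.51 kJ/kg
Q = ṁ·Δh = 144.8 kg/min × -743.51 kJ/kg = -107660 kJ/min
|Q| = 1794.3 kW

Q_c = 1790 kW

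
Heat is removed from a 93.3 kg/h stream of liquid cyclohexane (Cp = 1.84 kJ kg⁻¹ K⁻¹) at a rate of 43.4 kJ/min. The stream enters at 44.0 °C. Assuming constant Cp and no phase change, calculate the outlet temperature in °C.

Q = 43.4 kJ/min = 2604 kJ/h
ΔT = Q/(ṁ·Cp) = 2604/(93.3×1.84) = 15.168 K
T_out = 44.0 − 15.168 = 28.832 °C

T_out = 28.8 °C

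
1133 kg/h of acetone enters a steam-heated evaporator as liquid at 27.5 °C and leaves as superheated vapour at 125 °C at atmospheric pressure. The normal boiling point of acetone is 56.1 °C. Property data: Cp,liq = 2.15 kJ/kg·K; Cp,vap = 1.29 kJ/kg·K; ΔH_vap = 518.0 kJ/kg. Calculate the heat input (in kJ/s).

liquid 27.5→56.1 °C: 61.49 kJ/kg
vaporisation at 56.1 °C: 518 kJ/kg
vapour 56.1→125 °C: 88.881 kJ/kg
Δh = 61.49 + 518 + 88.881 = 668.37 kJ/kg
Q = ṁ·Δh = 1133 kg/h × 668.37 kJ/kg = 757260 kJ/h
|Q| = 210.35 kW

Q = 210 kJ/s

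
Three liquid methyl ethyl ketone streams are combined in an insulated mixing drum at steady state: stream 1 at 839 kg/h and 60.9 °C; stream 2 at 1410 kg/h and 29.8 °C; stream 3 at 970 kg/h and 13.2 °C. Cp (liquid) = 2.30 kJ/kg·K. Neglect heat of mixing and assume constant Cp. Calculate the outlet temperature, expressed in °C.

No heat crosses the boundary, so H_out = H_in.
T_out = Σ ṁᵢCp,ᵢTᵢ / Σ ṁᵢCp,ᵢ
      = 243610 / 7403.7 = 32.904 °C

T_out = 32.9 °C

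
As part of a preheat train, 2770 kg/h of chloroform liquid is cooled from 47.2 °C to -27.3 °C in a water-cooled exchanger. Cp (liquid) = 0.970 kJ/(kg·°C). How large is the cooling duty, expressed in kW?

Q = ṁ·Cp·ΔT = 2770 × 0.970 × (-27.3 − 47.2) = -200170 kJ/h
Converting: 200170 / 3600 s = 55.604 kW

Q_c = 55.6 kW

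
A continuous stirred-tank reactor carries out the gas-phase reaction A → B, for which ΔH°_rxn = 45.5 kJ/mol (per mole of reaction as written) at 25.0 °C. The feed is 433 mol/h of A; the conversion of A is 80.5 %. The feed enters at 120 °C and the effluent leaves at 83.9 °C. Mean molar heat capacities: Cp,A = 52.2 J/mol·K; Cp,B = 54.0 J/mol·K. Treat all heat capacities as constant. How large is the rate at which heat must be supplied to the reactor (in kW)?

Extent of reaction ξ = 0.805 × 433 = 348.56 mol/h
Reaction term: ξ·ΔH°_rxn = 348.56 × 45.5 = 15860 kJ/h
Sensible, feed 120→25 °C: -2147.2 kJ/h
Outlet flows (mol/h): A 84.435, B 348.56
Sensible, products 25→83.9 °C: 1368.2 kJ/h
Q = ΔH = 15081 kJ/h = 4.1891 kW
Heat supplied = 4.1891 kW

Q_in = 4.19 kW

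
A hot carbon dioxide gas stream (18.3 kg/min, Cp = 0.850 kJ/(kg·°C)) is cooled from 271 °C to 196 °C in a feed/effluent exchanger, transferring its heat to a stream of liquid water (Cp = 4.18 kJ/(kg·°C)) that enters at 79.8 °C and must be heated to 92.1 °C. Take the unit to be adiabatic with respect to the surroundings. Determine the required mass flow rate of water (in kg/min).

ṁ_c = 22.7 kg/min

Heat released by hot stream: Q = 18.3 × 0.850 × (271 − 196) = 1166.6 kJ/min
Energy balance on cold side (adiabatic exchanger): Q = ṁ_c·Cp_c·(T_c,out − T_c,in)
ṁ_c = 1166.6 / [4.18 × (92.1 − 79.8)] = 22.691 kg/min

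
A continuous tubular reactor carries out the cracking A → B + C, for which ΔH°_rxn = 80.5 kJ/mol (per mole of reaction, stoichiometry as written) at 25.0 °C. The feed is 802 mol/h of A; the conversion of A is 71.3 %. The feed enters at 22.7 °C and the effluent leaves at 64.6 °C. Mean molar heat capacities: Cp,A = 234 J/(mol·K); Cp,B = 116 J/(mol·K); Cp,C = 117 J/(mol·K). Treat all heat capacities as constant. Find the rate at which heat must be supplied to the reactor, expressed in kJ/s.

Q_in = 15.0 kJ/s

Extent of reaction ξ = 0.713 × 802 = 571.83 mol/h
Reaction term: ξ·ΔH°_rxn = 571.83 × 80.5 = 46032 kJ/h
Sensible, feed 22.7→25 °C: 431.64 kJ/h
Outlet flows (mol/h): A 230.17, B 571.83, C 571.83
Sensible, products 25→64.6 °C: 7409 kJ/h
Q = ΔH = 53873 kJ/h = 14.965 kW
Heat supplied = 14.965 kJ/s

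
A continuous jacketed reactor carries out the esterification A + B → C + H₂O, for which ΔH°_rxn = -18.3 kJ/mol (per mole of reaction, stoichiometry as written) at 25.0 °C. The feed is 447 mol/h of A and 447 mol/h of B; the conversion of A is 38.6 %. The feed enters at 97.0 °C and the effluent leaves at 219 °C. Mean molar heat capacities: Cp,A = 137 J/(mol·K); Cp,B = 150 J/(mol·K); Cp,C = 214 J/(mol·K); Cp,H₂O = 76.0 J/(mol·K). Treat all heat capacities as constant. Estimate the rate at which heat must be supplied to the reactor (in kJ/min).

Extent of reaction ξ = 0.386 × 447 = 172.54 mol/h
Reaction term: ξ·ΔH°_rxn = 172.54 × -18.3 = -3157.5 kJ/h
Sensible, feed 97.0→25 °C: -9236.8 kJ/h
Outlet flows (mol/h): A 274.46, B 274.46, C 172.54, H₂O 172.54
Sensible, products 25→219 °C: 24988 kJ/h
Q = ΔH = 12594 kJ/h = 3.4984 kW
Heat supplied = 209.9 kJ/min

Q_in = 210 kJ/min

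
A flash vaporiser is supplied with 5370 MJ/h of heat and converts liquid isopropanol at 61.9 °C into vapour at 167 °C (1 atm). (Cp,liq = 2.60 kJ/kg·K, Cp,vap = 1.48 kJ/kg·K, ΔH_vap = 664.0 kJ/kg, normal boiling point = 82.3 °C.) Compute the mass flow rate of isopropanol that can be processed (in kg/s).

Δh = 2.60×(82.3−61.9) + 664.0 + 1.48×(167−82.3) = 842.4 kJ/kg
Q = 5370 MJ/h = 1491.7 kJ/s = 1491.7 kJ/s
ṁ = Q/Δh = 1491.7 / 842.4 = 1.7707 kg/s

ṁ = 1.77 kg/s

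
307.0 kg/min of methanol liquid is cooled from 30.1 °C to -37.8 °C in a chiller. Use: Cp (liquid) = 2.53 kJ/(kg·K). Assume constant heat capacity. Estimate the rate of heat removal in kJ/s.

Q = ṁ·Cp·ΔT = 307.0 × 2.53 × (-37.8 − 30.1) = -52739 kJ/min
Converting: 52739 / 60 s = 878.98 kW

Q_c = 879 kJ/s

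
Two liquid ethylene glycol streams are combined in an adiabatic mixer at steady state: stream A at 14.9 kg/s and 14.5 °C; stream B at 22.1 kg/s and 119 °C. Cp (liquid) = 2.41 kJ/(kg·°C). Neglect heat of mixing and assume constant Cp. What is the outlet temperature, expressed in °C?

T_out = 76.9 °C

Adiabatic, steady state ⇒ Σ ṁᵢCp,ᵢ(T_out − Tᵢ) = 0
Σ ṁᵢCp,ᵢTᵢ = 14.9×2.41×14.5 + 22.1×2.41×119 = 6858.7
Σ ṁᵢCp,ᵢ = 14.9×2.41 + 22.1×2.41 = 89.17
T_out = 6858.7 / 89.17 = 76.918 °C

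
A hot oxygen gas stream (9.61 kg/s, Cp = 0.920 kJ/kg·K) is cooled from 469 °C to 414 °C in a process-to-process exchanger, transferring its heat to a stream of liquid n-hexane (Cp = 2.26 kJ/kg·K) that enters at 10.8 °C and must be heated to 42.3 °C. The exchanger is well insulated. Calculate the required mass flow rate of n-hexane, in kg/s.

Heat released by hot stream: Q = 9.61 × 0.920 × (469 − 414) = 486.27 kJ/s
Energy balance on cold side (adiabatic exchanger): Q = ṁ_c·Cp_c·(T_c,out − T_c,in)
ṁ_c = 486.27 / [2.26 × (42.3 − 10.8)] = 6.8305 kg/s

ṁ_c = 6.83 kg/s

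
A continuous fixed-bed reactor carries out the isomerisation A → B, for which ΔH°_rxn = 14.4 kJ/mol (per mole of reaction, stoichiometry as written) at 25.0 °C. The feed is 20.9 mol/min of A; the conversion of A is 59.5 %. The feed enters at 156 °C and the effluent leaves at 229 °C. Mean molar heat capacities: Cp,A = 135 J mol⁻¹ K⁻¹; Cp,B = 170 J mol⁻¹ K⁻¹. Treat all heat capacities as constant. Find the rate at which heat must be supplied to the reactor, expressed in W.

Q_in = 7900 W

Extent of reaction ξ = 0.595 × 20.9 = 12.435 mol/min
Reaction term: ξ·ΔH°_rxn = 12.435 × 14.4 = 179.07 kJ/min
Sensible, feed 156→25 °C: -369.62 kJ/min
Outlet flows (mol/min): A 8.4645, B 12.435
Sensible, products 25→229 °C: 664.38 kJ/min
Q = ΔH = 473.83 kJ/min = 7.8972 kW
Heat supplied = 7897.2 W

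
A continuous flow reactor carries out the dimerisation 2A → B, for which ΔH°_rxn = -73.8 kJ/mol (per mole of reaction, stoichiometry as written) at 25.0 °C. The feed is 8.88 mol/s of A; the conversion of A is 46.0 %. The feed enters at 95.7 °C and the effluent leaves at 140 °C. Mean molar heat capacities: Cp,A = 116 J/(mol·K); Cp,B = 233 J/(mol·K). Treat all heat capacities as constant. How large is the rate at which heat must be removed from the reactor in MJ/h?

Q_out = 378 MJ/h

Extent of reaction ξ = 0.460 × 8.88 / 2 = 2.0424 mol/s
Reaction term: ξ·ΔH°_rxn = 2.0424 × -73.8 = -150.73 kJ/s
Sensible, feed 95.7→25 °C: -72.827 kJ/s
Outlet flows (mol/s): A 4.7952, B 2.0424
Sensible, products 25→140 °C: 118.69 kJ/s
Q = ΔH = -104.86 kJ/s = -104.86 kW
Heat removed = 377.5 MJ/h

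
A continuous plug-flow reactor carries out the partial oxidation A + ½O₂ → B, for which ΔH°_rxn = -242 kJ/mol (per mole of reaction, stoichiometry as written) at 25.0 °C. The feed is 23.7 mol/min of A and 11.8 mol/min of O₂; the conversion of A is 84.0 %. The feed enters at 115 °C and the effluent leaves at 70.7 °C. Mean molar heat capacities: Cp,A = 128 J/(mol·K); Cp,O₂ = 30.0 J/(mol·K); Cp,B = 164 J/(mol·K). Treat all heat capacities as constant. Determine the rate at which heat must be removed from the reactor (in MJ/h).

Extent of reaction ξ = 0.840 × 23.7 = 19.908 mol/min
Reaction term: ξ·ΔH°_rxn = 19.908 × -242 = -4817.7 kJ/min
Sensible, feed 115→25 °C: -304.88 kJ/min
Outlet flows (mol/min): A 3.792, O₂ 1.846, B 19.908
Sensible, products 25→70.7 °C: 173.92 kJ/min
Q = ΔH = -4948.7 kJ/min = -82.478 kW
Heat removed = 296.92 MJ/h

Q_out = 297 MJ/h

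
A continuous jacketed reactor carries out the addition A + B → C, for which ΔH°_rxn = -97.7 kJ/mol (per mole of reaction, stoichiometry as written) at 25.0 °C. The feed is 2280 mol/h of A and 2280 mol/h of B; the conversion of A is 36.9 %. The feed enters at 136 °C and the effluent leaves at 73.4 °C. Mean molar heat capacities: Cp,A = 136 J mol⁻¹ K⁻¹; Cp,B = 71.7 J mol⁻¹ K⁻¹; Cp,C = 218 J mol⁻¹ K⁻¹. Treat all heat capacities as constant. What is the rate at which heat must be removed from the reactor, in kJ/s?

Q_out = 31.0 kJ/s

Extent of reaction ξ = 0.369 × 2280 = 841.32 mol/h
Reaction term: ξ·ΔH°_rxn = 841.32 × -97.7 = -82197 kJ/h
Sensible, feed 136→25 °C: -52565 kJ/h
Outlet flows (mol/h): A 1438.7, B 1438.7, C 841.32
Sensible, products 25→73.4 °C: 23340 kJ/h
Q = ΔH = -111420 kJ/h = -30.951 kW
Heat removed = 30.951 kJ/s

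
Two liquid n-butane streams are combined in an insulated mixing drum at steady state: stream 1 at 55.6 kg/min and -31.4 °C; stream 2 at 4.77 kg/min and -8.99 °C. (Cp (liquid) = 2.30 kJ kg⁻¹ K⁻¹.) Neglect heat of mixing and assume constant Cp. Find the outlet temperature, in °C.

No heat crosses the boundary, so H_out = H_in.
Σ ṁᵢCp,ᵢTᵢ = 55.6×2.30×-31.4 + 4.77×2.30×-8.99 = -4114.1
Σ ṁᵢCp,ᵢ = 55.6×2.30 + 4.77×2.30 = 138.85
T_out = -4114.1 / 138.85 = -29.629 °C

T_out = -29.6 °C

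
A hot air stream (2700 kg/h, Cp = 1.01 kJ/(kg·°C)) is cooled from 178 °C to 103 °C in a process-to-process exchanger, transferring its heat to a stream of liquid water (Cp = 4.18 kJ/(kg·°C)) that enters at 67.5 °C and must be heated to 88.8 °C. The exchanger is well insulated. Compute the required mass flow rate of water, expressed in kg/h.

Heat released by hot stream: Q = 2700 × 1.01 × (178 − 103) = 204520 kJ/h
Energy balance on cold side (adiabatic exchanger): Q = ṁ_c·Cp_c·(T_c,out − T_c,in)
ṁ_c = 204520 / [4.18 × (88.8 − 67.5)] = 2297.2 kg/h

ṁ_c = 2300 kg/h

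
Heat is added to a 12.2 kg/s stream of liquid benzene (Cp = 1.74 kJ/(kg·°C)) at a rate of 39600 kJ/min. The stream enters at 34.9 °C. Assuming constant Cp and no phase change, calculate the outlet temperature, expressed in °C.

T_out = 66.0 °C

Q = 39600 kJ/min = 660 kJ/s
ΔT = Q/(ṁ·Cp) = 660/(12.2×1.74) = 31.091 K
T_out = 34.9 + 31.091 = 65.991 °C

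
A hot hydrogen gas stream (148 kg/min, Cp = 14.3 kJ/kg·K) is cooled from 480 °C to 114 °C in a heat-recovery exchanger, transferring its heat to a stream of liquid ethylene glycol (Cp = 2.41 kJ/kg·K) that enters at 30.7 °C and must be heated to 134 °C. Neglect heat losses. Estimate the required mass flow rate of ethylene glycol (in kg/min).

ṁ_c = 3110 kg/min

Heat released by hot stream: Q = 148 × 14.3 × (480 − 114) = 774600 kJ/min
Energy balance on cold side (adiabatic exchanger): Q = ṁ_c·Cp_c·(T_c,out − T_c,in)
ṁ_c = 774600 / [2.41 × (134 − 30.7)] = 3111.4 kg/min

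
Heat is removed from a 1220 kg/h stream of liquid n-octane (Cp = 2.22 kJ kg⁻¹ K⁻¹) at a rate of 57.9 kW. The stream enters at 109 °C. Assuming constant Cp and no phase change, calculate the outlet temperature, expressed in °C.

T_out = 32.0 °C

Q = 57.9 kW = 208440 kJ/h
ΔT = Q/(ṁ·Cp) = 208440/(1220×2.22) = 76.961 K
T_out = 109 − 76.961 = 32.039 °C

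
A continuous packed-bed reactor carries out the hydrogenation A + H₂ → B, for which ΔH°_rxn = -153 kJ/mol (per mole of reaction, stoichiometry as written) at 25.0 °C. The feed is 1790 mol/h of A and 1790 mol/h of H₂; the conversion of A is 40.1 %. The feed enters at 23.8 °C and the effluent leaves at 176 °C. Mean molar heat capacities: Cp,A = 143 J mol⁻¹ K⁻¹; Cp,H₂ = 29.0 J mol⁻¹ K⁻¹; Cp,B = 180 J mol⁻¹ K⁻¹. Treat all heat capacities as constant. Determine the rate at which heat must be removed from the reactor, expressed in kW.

Q_out = 17.2 kW

Extent of reaction ξ = 0.401 × 1790 = 717.79 mol/h
Reaction term: ξ·ΔH°_rxn = 717.79 × -153 = -109820 kJ/h
Sensible, feed 23.8→25 °C: 369.46 kJ/h
Outlet flows (mol/h): A 1072.2, H₂ 1072.2, B 717.79
Sensible, products 25→176 °C: 47357 kJ/h
Q = ΔH = -62095 kJ/h = -17.249 kW
Heat removed = 17.249 kW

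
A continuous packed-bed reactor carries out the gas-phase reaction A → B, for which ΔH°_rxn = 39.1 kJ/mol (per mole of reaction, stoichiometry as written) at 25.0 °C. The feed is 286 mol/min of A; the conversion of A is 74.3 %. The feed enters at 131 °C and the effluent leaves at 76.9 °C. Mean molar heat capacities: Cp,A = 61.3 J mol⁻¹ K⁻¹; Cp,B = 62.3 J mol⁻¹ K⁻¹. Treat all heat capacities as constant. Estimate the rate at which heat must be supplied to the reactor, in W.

Extent of reaction ξ = 0.743 × 286 = 212.5 mol/min
Reaction term: ξ·ΔH°_rxn = 212.5 × 39.1 = 8308.7 kJ/min
Sensible, feed 131→25 °C: -1858.4 kJ/min
Outlet flows (mol/min): A 73.502, B 212.5
Sensible, products 25→76.9 °C: 920.93 kJ/min
Q = ΔH = 7371.2 kJ/min = 122.85 kW
Heat supplied = 122850 W

Q_in = 123000 W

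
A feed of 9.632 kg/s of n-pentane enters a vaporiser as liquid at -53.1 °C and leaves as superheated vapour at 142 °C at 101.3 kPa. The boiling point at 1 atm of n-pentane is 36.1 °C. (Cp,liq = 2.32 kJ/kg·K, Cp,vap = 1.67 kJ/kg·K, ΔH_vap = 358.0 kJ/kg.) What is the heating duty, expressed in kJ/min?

liquid -53.1→36.1 °C: 206.94 kJ/kg
vaporisation at 36.1 °C: 358 kJ/kg
vapour 36.1→142 °C: 176.85 kJ/kg
Δh = 206.94 + 358 + 176.85 = 741.8 kJ/kg
Q = ṁ·Δh = 9.632 kg/s × 741.8 kJ/kg = 7145 kJ/s
|Q| = 7145 kW = 428700 kJ/min

Q = 429000 kJ/min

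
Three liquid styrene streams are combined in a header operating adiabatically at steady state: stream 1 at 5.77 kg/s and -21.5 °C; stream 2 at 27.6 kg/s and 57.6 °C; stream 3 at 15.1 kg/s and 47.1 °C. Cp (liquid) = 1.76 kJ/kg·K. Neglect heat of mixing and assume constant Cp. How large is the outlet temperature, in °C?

Energy balance with Q = 0: Σ ṁᵢCp,ᵢ(T_out − Tᵢ) = 0
T_out = Σ ṁᵢCp,ᵢTᵢ / Σ ṁᵢCp,ᵢ
      = 3831.4 / 85.307 = 44.913 °C

T_out = 44.9 °C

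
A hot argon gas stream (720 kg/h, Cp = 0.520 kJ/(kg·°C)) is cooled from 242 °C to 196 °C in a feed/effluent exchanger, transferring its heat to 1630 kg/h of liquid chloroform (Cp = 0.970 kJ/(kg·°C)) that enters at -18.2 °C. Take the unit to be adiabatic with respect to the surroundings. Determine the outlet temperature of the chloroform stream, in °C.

T_c,out = -7.31 °C

Heat released by hot stream: Q = 720 × 0.520 × (242 − 196) = 17222 kJ/h
Energy balance on cold side (adiabatic exchanger): Q = ṁ_c·Cp_c·(T_c,out − T_c,in)
T_c,out = -18.2 + 17222/(1630 × 0.970) = -7.3073 °C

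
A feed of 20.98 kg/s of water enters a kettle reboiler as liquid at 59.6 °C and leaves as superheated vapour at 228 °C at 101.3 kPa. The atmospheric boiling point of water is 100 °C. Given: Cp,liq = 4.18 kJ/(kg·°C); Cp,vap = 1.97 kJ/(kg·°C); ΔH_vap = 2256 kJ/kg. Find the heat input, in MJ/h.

Q = 202000 MJ/h

liquid 59.6→100 °C: 168.87 kJ/kg
vaporisation at 100 °C: 2256 kJ/kg
vapour 100→228 °C: 252.16 kJ/kg
Δh = 168.87 + 2256 + 252.16 = 2677 kJ/kg
Q = ṁ·Δh = 20.98 kg/s × 2677 kJ/kg = 56164 kJ/s
|Q| = 56164 kW = 202190 MJ/h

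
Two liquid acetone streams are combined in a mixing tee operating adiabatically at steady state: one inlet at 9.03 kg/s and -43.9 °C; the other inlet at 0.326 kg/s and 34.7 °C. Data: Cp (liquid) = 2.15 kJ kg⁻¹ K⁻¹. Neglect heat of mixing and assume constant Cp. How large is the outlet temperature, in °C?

Adiabatic, steady state ⇒ Σ ṁᵢCp,ᵢ(T_out − Tᵢ) = 0
Σ ṁᵢCp,ᵢTᵢ = 9.03×2.15×-43.9 + 0.326×2.15×34.7 = -827.98
Σ ṁᵢCp,ᵢ = 9.03×2.15 + 0.326×2.15 = 20.115
T_out = -827.98 / 20.115 = -41.161 °C

T_out = -41.2 °C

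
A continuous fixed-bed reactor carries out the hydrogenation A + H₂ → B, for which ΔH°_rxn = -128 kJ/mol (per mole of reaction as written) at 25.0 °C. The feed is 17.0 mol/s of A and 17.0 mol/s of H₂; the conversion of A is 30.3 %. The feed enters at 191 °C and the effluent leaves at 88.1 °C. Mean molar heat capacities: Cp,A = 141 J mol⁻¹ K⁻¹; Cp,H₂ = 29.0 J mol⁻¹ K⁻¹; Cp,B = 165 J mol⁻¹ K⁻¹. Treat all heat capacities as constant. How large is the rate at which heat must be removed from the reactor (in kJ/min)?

Q_out = 57500 kJ/min

Extent of reaction ξ = 0.303 × 17.0 = 5.151 mol/s
Reaction term: ξ·ΔH°_rxn = 5.151 × -128 = -659.33 kJ/s
Sensible, feed 191→25 °C: -479.74 kJ/s
Outlet flows (mol/s): A 11.849, H₂ 11.849, B 5.151
Sensible, products 25→88.1 °C: 180.73 kJ/s
Q = ΔH = -958.33 kJ/s = -958.33 kW
Heat removed = 57500 kJ/min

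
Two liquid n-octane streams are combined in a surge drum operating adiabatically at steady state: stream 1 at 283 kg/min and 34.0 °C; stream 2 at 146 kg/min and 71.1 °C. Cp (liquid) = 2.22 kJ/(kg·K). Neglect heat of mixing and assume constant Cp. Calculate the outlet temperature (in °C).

Energy balance with Q = 0: Σ ṁᵢCp,ᵢ(T_out − Tᵢ) = 0
T_out = Σ ṁᵢCp,ᵢTᵢ / Σ ṁᵢCp,ᵢ
      = 44406 / 952.38 = 46.626 °C

T_out = 46.6 °C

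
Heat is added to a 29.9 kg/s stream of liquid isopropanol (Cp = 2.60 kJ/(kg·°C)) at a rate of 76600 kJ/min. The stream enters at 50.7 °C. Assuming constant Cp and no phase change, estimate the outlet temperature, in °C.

Q = 76600 kJ/min = 1276.7 kJ/s
ΔT = Q/(ṁ·Cp) = 1276.7/(29.9×2.60) = 16.422 K
T_out = 50.7 + 16.422 = 67.122 °C

T_out = 67.1 °C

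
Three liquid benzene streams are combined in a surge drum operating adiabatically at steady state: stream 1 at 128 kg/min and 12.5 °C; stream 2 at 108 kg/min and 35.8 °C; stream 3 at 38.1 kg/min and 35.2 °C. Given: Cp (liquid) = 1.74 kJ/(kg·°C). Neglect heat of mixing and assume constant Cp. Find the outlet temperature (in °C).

T_out = 24.8 °C

Adiabatic, steady state ⇒ Σ ṁᵢCp,ᵢ(T_out − Tᵢ) = 0
T_out = Σ ṁᵢCp,ᵢTᵢ / Σ ṁᵢCp,ᵢ
      = 11845 / 476.93 = 24.836 °C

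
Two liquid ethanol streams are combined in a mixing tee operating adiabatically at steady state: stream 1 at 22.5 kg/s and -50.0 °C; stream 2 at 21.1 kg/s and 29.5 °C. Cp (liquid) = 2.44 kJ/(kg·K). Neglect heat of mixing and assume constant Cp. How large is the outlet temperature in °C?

No heat crosses the boundary, so H_out = H_in.
T_out = Σ ṁᵢCp,ᵢTᵢ / Σ ṁᵢCp,ᵢ
      = -1226.2 / 106.38 = -11.526 °C

T_out = -11.5 °C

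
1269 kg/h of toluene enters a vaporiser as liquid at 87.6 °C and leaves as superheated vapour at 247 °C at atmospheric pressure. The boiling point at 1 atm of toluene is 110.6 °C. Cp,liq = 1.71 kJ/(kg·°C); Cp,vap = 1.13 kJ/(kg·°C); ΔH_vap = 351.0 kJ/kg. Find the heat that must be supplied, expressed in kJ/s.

liquid 87.6→110.6 °C: 39.33 kJ/kg
vaporisation at 110.6 °C: 351 kJ/kg
vapour 110.6→247 °C: 154.13 kJ/kg
Δh = 39.33 + 351 + 154.13 = 544.46 kJ/kg
Q = ṁ·Δh = 1269 kg/h × 544.46 kJ/kg = 690920 kJ/h
|Q| = 191.92 kW

Q = 192 kJ/s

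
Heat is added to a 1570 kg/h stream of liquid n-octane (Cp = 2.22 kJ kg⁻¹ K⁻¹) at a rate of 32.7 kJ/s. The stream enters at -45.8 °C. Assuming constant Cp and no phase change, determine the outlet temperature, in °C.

T_out = -12.0 °C

Q = 32.7 kJ/s = 117720 kJ/h
ΔT = Q/(ṁ·Cp) = 117720/(1570×2.22) = 33.775 K
T_out = -45.8 + 33.775 = -12.025 °C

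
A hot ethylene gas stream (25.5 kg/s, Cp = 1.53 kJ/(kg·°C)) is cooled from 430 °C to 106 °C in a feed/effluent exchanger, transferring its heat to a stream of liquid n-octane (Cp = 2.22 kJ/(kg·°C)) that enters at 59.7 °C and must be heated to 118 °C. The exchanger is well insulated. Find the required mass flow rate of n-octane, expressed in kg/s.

ṁ_c = 97.7 kg/s

Heat released by hot stream: Q = 25.5 × 1.53 × (430 − 106) = 12641 kJ/s
Energy balance on cold side (adiabatic exchanger): Q = ṁ_c·Cp_c·(T_c,out − T_c,in)
ṁ_c = 12641 / [2.22 × (118 − 59.7)] = 97.669 kg/s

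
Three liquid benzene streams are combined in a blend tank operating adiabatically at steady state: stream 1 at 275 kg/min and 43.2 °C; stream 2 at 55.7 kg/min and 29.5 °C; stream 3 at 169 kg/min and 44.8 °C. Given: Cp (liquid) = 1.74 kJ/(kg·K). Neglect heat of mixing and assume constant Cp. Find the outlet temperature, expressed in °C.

Energy balance with Q = 0: Σ ṁᵢCp,ᵢ(T_out − Tᵢ) = 0
Σ ṁᵢCp,ᵢTᵢ = 275×1.74×43.2 + 55.7×1.74×29.5 + 169×1.74×44.8 = 36704
Σ ṁᵢCp,ᵢ = 275×1.74 + 55.7×1.74 + 169×1.74 = 869.48
T_out = 36704 / 869.48 = 42.214 °C

T_out = 42.2 °C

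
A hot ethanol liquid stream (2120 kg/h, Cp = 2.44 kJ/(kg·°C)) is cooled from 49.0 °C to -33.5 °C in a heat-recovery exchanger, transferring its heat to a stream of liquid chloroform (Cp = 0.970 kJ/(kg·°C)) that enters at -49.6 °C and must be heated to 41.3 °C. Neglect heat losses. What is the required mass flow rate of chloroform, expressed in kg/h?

ṁ_c = 4840 kg/h

Heat released by hot stream: Q = 2120 × 2.44 × (49.0 − -33.5) = 426760 kJ/h
Energy balance on cold side (adiabatic exchanger): Q = ṁ_c·Cp_c·(T_c,out − T_c,in)
ṁ_c = 426760 / [0.970 × (41.3 − -49.6)] = 4840 kg/h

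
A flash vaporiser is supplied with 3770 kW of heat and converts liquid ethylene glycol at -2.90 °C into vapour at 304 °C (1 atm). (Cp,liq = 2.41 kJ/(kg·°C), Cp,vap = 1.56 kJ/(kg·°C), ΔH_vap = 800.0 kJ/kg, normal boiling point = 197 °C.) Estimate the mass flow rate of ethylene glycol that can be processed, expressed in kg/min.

ṁ = 156 kg/min

Δh = 2.41×(197−-2.90) + 800.0 + 1.56×(304−197) = 1448.7 kJ/kg
Q = 3770 kW = 3770 kJ/s = 226200 kJ/min
ṁ = Q/Δh = 226200 / 1448.7 = 156.14 kg/min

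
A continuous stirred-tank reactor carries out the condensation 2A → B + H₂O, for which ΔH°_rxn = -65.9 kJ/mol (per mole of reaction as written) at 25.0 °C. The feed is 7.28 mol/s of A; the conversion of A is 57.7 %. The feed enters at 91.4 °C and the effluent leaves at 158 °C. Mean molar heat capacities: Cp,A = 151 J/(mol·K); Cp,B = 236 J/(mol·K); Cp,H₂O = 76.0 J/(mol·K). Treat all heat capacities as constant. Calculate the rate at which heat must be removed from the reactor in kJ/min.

Extent of reaction ξ = 0.577 × 7.28 / 2 = 2.1003 mol/s
Reaction term: ξ·ΔH°_rxn = 2.1003 × -65.9 = -138.41 kJ/s
Sensible, feed 91.4→25 °C: -72.992 kJ/s
Outlet flows (mol/s): A 3.0794, B 2.1003, H₂O 2.1003
Sensible, products 25→158 °C: 149 kJ/s
Q = ΔH = -62.403 kJ/s = -62.403 kW
Heat removed = 3744.2 kJ/min

Q_out = 3740 kJ/min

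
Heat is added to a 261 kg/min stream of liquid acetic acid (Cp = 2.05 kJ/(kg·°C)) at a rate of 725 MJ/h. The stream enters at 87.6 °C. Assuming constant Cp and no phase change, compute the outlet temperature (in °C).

T_out = 110 °C

Q = 725 MJ/h = 12083 kJ/min
ΔT = Q/(ṁ·Cp) = 12083/(261×2.05) = 22.584 K
T_out = 87.6 + 22.584 = 110.18 °C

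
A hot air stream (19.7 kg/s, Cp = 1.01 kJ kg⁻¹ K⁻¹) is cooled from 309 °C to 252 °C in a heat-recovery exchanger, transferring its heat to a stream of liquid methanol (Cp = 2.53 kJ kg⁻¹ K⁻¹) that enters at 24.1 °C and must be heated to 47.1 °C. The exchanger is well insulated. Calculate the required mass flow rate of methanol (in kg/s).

Heat released by hot stream: Q = 19.7 × 1.01 × (309 − 252) = 1134.1 kJ/s
Energy balance on cold side (adiabatic exchanger): Q = ṁ_c·Cp_c·(T_c,out − T_c,in)
ṁ_c = 1134.1 / [2.53 × (47.1 − 24.1)] = 19.49 kg/s

ṁ_c = 19.5 kg/s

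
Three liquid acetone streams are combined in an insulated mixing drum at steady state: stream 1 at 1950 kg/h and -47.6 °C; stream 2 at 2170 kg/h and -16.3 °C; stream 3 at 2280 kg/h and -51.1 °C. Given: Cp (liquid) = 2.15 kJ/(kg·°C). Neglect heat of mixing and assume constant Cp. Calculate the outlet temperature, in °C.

No heat crosses the boundary, so H_out = H_in.
Σ ṁᵢCp,ᵢTᵢ = 1950×2.15×-47.6 + 2170×2.15×-16.3 + 2280×2.15×-51.1 = -526100
Σ ṁᵢCp,ᵢ = 1950×2.15 + 2170×2.15 + 2280×2.15 = 13760
T_out = -526100 / 13760 = -38.234 °C

T_out = -38.2 °C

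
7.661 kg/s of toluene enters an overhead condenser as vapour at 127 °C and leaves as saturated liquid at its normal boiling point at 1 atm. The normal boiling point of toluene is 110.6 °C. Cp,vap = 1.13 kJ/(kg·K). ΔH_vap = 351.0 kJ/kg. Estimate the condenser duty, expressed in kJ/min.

Q_c = 170000 kJ/min

vapour 127→110.6 °C: -18.532 kJ/kg
condensation at 110.6 °C: -351 kJ/kg
Δh = -18.532 + -351 = -369.53 kJ/kg
Q = ṁ·Δh = 7.661 kg/s × -369.53 kJ/kg = -2831 kJ/s
|Q| = 2831 kW = 169860 kJ/min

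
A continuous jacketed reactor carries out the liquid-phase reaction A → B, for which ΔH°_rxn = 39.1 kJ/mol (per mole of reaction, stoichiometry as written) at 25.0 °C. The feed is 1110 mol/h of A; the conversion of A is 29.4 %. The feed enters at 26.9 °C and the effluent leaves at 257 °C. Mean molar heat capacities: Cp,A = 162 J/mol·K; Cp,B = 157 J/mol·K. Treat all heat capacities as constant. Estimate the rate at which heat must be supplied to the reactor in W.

Extent of reaction ξ = 0.294 × 1110 = 326.34 mol/h
Reaction term: ξ·ΔH°_rxn = 326.34 × 39.1 = 12760 kJ/h
Sensible, feed 26.9→25 °C: -341.66 kJ/h
Outlet flows (mol/h): A 783.66, B 326.34
Sensible, products 25→257 °C: 41340 kJ/h
Q = ΔH = 53758 kJ/h = 14.933 kW
Heat supplied = 14933 W

Q_in = 14900 W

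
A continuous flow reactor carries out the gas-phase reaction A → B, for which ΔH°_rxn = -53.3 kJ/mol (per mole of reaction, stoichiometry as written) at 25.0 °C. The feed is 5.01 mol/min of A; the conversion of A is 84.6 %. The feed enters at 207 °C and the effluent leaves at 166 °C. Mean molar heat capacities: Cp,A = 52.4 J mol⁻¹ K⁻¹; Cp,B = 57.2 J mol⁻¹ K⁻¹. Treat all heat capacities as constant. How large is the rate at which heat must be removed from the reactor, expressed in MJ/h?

Q_out = 14.0 MJ/h

Extent of reaction ξ = 0.846 × 5.01 = 4.2385 mol/min
Reaction term: ξ·ΔH°_rxn = 4.2385 × -53.3 = -225.91 kJ/min
Sensible, feed 207→25 °C: -47.779 kJ/min
Outlet flows (mol/min): A 0.77154, B 4.2385
Sensible, products 25→166 °C: 39.884 kJ/min
Q = ΔH = -233.8 kJ/min = -3.8967 kW
Heat removed = 14.028 MJ/h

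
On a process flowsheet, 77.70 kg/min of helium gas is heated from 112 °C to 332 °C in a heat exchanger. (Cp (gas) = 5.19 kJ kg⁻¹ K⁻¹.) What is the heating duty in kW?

Q = 1480 kW

Q = ṁ·Cp·ΔT = 77.70 × 5.19 × (332 − 112) = 88718 kJ/min
Converting: 88718 / 60 s = 1478.6 kW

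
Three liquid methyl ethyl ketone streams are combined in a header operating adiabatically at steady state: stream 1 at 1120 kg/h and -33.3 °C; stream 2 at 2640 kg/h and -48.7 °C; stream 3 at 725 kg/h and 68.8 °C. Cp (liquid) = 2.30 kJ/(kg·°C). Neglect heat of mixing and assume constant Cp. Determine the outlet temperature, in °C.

Energy balance with Q = 0: Σ ṁᵢCp,ᵢ(T_out − Tᵢ) = 0
Σ ṁᵢCp,ᵢTᵢ = 1120×2.30×-33.3 + 2640×2.30×-48.7 + 725×2.30×68.8 = -266760
Σ ṁᵢCp,ᵢ = 1120×2.30 + 2640×2.30 + 725×2.30 = 10315
T_out = -266760 / 10315 = -25.86 °C

T_out = -25.9 °C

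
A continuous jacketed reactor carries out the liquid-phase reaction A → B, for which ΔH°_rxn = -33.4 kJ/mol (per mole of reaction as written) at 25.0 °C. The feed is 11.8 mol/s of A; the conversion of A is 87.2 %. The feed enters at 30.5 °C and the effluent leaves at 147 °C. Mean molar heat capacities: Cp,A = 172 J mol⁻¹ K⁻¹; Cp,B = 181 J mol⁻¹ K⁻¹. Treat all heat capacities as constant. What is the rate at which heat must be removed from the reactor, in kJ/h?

Extent of reaction ξ = 0.872 × 11.8 = 10.29 mol/s
Reaction term: ξ·ΔH°_rxn = 10.29 × -33.4 = -343.67 kJ/s
Sensible, feed 30.5→25 °C: -11.163 kJ/s
Outlet flows (mol/s): A 1.5104, B 10.29
Sensible, products 25→147 °C: 258.91 kJ/s
Q = ΔH = -95.926 kJ/s = -95.926 kW
Heat removed = 345330 kJ/h

Q_out = 345000 kJ/h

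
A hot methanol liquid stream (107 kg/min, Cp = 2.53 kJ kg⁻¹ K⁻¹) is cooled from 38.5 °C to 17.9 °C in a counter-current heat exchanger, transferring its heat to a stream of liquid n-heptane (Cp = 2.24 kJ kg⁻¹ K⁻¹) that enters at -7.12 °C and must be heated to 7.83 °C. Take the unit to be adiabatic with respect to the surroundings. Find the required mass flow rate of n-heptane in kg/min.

ṁ_c = 167 kg/min

Heat released by hot stream: Q = 107 × 2.53 × (38.5 − 17.9) = 5576.6 kJ/min
Energy balance on cold side (adiabatic exchanger): Q = ṁ_c·Cp_c·(T_c,out − T_c,in)
ṁ_c = 5576.6 / [2.24 × (7.83 − -7.12)] = 166.53 kg/min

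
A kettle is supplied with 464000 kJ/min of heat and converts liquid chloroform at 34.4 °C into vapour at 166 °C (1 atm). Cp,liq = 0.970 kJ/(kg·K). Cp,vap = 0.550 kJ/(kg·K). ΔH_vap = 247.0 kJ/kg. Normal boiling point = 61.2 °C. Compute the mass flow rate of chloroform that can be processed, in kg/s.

Δh = 0.970×(61.2−34.4) + 247.0 + 0.550×(166−61.2) = 330.64 kJ/kg
Q = 464000 kJ/min = 7733.3 kJ/s = 7733.3 kJ/s
ṁ = Q/Δh = 7733.3 / 330.64 = 23.389 kg/s

ṁ = 23.4 kg/s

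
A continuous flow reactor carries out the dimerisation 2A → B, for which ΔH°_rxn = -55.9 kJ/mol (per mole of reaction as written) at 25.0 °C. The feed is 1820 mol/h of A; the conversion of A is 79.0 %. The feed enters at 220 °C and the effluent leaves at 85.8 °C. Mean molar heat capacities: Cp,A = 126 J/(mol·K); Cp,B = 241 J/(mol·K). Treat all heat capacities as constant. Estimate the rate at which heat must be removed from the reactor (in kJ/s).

Extent of reaction ξ = 0.790 × 1820 / 2 = 718.9 mol/h
Reaction term: ξ·ΔH°_rxn = 718.9 × -55.9 = -40187 kJ/h
Sensible, feed 220→25 °C: -44717 kJ/h
Outlet flows (mol/h): A 382.2, B 718.9
Sensible, products 25→85.8 °C: 13462 kJ/h
Q = ΔH = -71442 kJ/h = -19.845 kW
Heat removed = 19.845 kJ/s

Q_out = 19.8 kJ/s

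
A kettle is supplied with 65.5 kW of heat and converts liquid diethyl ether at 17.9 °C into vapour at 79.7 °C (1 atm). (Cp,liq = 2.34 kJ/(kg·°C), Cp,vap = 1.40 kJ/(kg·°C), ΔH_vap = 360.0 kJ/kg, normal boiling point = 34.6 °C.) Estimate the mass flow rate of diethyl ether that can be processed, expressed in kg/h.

ṁ = 510 kg/h

Δh = 2.34×(34.6−17.9) + 360.0 + 1.40×(79.7−34.6) = 462.22 kJ/kg
Q = 65.5 kW = 65.5 kJ/s = 235800 kJ/h
ṁ = Q/Δh = 235800 / 462.22 = 510.15 kg/h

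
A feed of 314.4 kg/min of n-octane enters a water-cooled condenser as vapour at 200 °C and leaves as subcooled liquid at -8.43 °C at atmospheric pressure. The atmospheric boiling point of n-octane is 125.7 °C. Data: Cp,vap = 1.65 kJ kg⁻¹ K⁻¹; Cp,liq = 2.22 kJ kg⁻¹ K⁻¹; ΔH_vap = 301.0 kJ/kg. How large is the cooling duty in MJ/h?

vapour 200→125.7 °C: -122.59 kJ/kg
condensation at 125.7 °C: -301 kJ/kg
liquid 125.7→-8.43 °C: -297.77 kJ/kg
Δh = -122.59 + -301 + -297.77 = -721.36 kJ/kg
Q = ṁ·Δh = 314.4 kg/min × -721.36 kJ/kg = -226800 kJ/min
|Q| = 3779.9 kW = 13608 MJ/h

Q_c = 13600 MJ/h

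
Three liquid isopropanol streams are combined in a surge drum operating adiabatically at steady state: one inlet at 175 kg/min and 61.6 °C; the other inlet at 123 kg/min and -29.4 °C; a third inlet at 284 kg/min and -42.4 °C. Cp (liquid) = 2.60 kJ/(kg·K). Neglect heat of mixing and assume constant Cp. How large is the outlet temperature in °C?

Adiabatic, steady state ⇒ Σ ṁᵢCp,ᵢ(T_out − Tᵢ) = 0
Σ ṁᵢCp,ᵢTᵢ = 175×2.60×61.6 + 123×2.60×-29.4 + 284×2.60×-42.4 = -12682
Σ ṁᵢCp,ᵢ = 175×2.60 + 123×2.60 + 284×2.60 = 1513.2
T_out = -12682 / 1513.2 = -8.3811 °C

T_out = -8.38 °C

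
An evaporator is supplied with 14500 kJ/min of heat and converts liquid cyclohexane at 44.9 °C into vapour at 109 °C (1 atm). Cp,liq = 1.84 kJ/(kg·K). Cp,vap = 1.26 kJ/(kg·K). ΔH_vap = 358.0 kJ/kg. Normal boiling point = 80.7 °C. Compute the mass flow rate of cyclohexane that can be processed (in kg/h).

Δh = 1.84×(80.7−44.9) + 358.0 + 1.26×(109−80.7) = 459.53 kJ/kg
Q = 14500 kJ/min = 241.67 kJ/s = 870000 kJ/h
ṁ = Q/Δh = 870000 / 459.53 = 1893.2 kg/h

ṁ = 1890 kg/h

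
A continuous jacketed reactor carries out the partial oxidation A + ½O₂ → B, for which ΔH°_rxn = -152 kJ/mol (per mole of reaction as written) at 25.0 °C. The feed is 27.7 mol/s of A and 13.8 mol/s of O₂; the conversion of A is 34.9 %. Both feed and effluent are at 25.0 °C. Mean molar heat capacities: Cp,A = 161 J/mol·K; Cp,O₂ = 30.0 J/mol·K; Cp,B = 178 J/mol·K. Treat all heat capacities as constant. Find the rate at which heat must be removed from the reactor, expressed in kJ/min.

Q_out = 88200 kJ/min

Extent of reaction ξ = 0.349 × 27.7 = 9.6673 mol/s
Reaction term: ξ·ΔH°_rxn = 9.6673 × -152 = -1469.4 kJ/s
Q = ΔH = -1469.4 kJ/s = -1469.4 kW
Heat removed = 88166 kJ/min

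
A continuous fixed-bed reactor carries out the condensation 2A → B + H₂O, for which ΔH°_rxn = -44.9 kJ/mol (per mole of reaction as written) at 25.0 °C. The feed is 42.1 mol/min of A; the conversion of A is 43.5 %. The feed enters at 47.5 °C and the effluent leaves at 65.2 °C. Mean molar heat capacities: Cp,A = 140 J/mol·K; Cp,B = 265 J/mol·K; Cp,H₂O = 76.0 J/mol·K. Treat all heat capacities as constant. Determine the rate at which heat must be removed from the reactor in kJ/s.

Q_out = 4.74 kJ/s

Extent of reaction ξ = 0.435 × 42.1 / 2 = 9.1568 mol/min
Reaction term: ξ·ΔH°_rxn = 9.1568 × -44.9 = -411.14 kJ/min
Sensible, feed 47.5→25 °C: -132.62 kJ/min
Outlet flows (mol/min): A 23.787, B 9.1568, H₂O 9.1568
Sensible, products 25→65.2 °C: 259.39 kJ/min
Q = ΔH = -284.36 kJ/min = -4.7393 kW
Heat removed = 4.7393 kJ/s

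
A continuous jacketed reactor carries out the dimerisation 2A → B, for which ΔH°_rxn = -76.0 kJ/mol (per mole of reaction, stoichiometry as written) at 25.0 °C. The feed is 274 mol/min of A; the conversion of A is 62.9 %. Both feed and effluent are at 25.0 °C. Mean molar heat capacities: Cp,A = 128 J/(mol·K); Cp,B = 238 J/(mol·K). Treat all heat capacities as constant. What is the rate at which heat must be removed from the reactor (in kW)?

Q_out = 109 kW

Extent of reaction ξ = 0.629 × 274 / 2 = 86.173 mol/min
Reaction term: ξ·ΔH°_rxn = 86.173 × -76.0 = -6549.1 kJ/min
Q = ΔH = -6549.1 kJ/min = -109.15 kW
Heat removed = 109.15 kW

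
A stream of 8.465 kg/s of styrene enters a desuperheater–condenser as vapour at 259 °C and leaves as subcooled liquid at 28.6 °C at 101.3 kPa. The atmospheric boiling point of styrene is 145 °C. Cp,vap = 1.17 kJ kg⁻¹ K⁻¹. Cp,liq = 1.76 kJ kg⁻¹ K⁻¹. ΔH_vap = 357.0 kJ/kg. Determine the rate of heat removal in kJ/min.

vapour 259→145 °C: -133.38 kJ/kg
condensation at 145 °C: -357 kJ/kg
liquid 145→28.6 °C: -204.86 kJ/kg
Δh = -133.38 + -357 + -204.86 = -695.24 kJ/kg
Q = ṁ·Δh = 8.465 kg/s × -695.24 kJ/kg = -5885.2 kJ/s
|Q| = 5885.2 kW = 353110 kJ/min

Q_c = 353000 kJ/min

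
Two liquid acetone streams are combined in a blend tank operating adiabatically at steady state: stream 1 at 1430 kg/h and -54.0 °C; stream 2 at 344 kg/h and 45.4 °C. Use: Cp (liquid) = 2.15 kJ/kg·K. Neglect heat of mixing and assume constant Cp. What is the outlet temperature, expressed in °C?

T_out = -34.7 °C

Energy balance with Q = 0: Σ ṁᵢCp,ᵢ(T_out − Tᵢ) = 0
T_out = Σ ṁᵢCp,ᵢTᵢ / Σ ṁᵢCp,ᵢ
      = -132450 / 3814.1 = -34.725 °C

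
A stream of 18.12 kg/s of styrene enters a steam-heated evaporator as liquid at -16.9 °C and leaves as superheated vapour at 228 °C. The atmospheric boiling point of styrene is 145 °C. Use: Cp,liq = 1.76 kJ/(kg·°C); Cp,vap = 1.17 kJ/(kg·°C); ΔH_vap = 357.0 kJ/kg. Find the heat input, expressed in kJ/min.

liquid -16.9→145 °C: 284.94 kJ/kg
vaporisation at 145 °C: 357 kJ/kg
vapour 145→228 °C: 97.11 kJ/kg
Δh = 284.94 + 357 + 97.11 = 739.05 kJ/kg
Q = ṁ·Δh = 18.12 kg/s × 739.05 kJ/kg = 13392 kJ/s
|Q| = 13392 kW = 803500 kJ/min

Q = 803000 kJ/min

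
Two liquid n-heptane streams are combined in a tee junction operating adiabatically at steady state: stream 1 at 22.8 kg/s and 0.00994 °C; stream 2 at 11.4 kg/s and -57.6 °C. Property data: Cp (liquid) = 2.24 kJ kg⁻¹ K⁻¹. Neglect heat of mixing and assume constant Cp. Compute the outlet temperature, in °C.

No heat crosses the boundary, so H_out = H_in.
T_out = Σ ṁᵢCp,ᵢTᵢ / Σ ṁᵢCp,ᵢ
      = -1470.4 / 76.608 = -19.193 °C

T_out = -19.2 °C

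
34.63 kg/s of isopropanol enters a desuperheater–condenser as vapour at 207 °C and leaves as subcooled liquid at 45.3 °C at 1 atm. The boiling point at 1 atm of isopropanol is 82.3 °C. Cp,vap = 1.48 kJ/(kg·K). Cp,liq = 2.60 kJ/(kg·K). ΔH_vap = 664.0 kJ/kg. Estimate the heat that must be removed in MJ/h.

Q_c = 118000 MJ/h

vapour 207→82.3 °C: -184.56 kJ/kg
condensation at 82.3 °C: -664 kJ/kg
liquid 82.3→45.3 °C: -96.2 kJ/kg
Δh = -184.56 + -664 + -96.2 = -944.76 kJ/kg
Q = ṁ·Δh = 34.63 kg/s × -944.76 kJ/kg = -32717 kJ/s
|Q| = 32717 kW = 117780 MJ/h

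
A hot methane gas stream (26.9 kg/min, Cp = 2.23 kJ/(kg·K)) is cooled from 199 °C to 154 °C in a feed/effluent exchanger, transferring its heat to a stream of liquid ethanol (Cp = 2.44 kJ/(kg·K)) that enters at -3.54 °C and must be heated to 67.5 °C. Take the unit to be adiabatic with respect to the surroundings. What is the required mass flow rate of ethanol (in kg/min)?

Heat released by hot stream: Q = 26.9 × 2.23 × (199 − 154) = 2699.4 kJ/min
Energy balance on cold side (adiabatic exchanger): Q = ṁ_c·Cp_c·(T_c,out − T_c,in)
ṁ_c = 2699.4 / [2.44 × (67.5 − -3.54)] = 15.573 kg/min

ṁ_c = 15.6 kg/min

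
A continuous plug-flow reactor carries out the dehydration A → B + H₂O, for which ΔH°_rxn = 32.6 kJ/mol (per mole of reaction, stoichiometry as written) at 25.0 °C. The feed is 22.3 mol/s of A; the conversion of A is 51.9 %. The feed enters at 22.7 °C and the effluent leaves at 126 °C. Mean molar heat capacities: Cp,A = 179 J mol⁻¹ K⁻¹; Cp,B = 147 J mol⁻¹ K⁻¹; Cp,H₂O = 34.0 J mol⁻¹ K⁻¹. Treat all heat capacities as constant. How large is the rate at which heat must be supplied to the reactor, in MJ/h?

Q_in = 2850 MJ/h

Extent of reaction ξ = 0.519 × 22.3 = 11.574 mol/s
Reaction term: ξ·ΔH°_rxn = 11.574 × 32.6 = 377.3 kJ/s
Sensible, feed 22.7→25 °C: 9.1809 kJ/s
Outlet flows (mol/s): A 10.726, B 11.574, H₂O 11.574
Sensible, products 25→126 °C: 405.5 kJ/s
Q = ΔH = 791.98 kJ/s = 791.98 kW
Heat supplied = 2851.1 MJ/h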